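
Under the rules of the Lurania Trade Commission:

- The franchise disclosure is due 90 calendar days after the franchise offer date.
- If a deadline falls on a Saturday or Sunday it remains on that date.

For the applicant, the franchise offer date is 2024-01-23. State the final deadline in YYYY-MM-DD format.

From 2024-01-23, 90 calendar days later is 2024-04-22.
2024-04-22 falls on a Monday. The rules make no weekend/holiday allowance, so it remains 2024-04-22.
Final deadline: 2024-04-22.

2024-04-22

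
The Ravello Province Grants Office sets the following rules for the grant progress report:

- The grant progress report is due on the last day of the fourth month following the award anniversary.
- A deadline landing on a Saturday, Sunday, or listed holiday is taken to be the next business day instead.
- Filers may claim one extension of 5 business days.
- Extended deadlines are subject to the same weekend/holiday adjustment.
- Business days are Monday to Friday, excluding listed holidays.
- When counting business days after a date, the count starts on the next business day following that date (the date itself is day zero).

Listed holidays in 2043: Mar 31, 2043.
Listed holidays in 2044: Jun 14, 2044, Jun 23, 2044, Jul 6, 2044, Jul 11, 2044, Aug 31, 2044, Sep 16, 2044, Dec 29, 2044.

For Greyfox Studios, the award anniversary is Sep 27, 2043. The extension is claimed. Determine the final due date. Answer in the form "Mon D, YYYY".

Feb 8, 2044

4 months after Sep 27, 2043 falls in January 2044; the last day of that month is Jan 31, 2044.
Jan 31, 2044 is a Sunday; the next business day is Feb 1, 2044 (Monday).
Applying the 5-business-day extension: 5 business days after Feb 1, 2044 is Feb 8, 2044.
Feb 8, 2044 (Monday) is already a business day.
The final due date is Feb 8, 2044.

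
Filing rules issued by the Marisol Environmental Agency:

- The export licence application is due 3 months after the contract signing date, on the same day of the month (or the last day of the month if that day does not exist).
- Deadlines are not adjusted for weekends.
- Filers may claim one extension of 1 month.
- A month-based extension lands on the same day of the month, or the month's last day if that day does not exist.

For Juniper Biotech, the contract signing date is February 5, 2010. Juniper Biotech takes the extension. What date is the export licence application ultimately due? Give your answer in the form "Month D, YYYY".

3 months from February 5, 2010 is May 5, 2010.
May 5, 2010 is a Wednesday; no weekend or holiday adjustment applies.
Add 1 month to May 5, 2010: June 5, 2010.
June 5, 2010 falls on a Saturday. The rules make no weekend/holiday allowance, so it remains June 5, 2010.
Final deadline: June 5, 2010.

June 5, 2010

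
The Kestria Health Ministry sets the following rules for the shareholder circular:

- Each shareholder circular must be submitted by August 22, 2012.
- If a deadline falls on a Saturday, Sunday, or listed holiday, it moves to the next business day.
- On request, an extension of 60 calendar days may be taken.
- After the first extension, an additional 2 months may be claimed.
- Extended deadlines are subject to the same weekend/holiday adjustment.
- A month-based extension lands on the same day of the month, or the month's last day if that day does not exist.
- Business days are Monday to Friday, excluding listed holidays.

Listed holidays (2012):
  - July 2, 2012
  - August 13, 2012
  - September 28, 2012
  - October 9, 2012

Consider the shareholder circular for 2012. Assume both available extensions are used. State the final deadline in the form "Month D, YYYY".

The stated deadline is August 22, 2012.
August 22, 2012 (Wednesday) is already a business day.
Add the 60 calendar-day extension to August 22, 2012: October 21, 2012.
October 21, 2012 is a Sunday, so it moves to the next business day, October 22, 2012 (Monday).
Applying the 2 months extension: 2 months after October 22, 2012 is December 22, 2012.
December 22, 2012 falls on a Saturday. Rolling to the next business day gives December 24, 2012, a Monday.
Deadline: December 24, 2012.

December 24, 2012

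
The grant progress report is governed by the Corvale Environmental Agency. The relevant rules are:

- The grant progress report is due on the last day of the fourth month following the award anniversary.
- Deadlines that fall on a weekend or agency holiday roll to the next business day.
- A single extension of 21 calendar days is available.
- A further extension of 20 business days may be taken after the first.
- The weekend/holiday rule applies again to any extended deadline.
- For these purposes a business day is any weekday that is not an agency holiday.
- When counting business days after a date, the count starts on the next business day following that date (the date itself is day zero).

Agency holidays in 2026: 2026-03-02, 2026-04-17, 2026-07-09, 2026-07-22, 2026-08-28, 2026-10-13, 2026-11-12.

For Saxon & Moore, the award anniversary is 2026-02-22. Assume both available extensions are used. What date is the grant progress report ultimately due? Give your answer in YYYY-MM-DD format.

2026-08-19

4 months after 2026-02-22 falls in June 2026; the last day of that month is 2026-06-30.
2026-06-30 falls on a Tuesday, which is a business day, so no adjustment is needed.
The 21-calendar-day extension moves the deadline from 2026-06-30 to 2026-07-21.
Since 2026-07-21 is a Tuesday and not a holiday, the date is unchanged.
Applying the 20-business-day extension: 20 business days after 2026-07-21 is 2026-08-19.
2026-08-19 falls on a Wednesday, which is a business day, so no adjustment is needed.
The final due date is 2026-08-19.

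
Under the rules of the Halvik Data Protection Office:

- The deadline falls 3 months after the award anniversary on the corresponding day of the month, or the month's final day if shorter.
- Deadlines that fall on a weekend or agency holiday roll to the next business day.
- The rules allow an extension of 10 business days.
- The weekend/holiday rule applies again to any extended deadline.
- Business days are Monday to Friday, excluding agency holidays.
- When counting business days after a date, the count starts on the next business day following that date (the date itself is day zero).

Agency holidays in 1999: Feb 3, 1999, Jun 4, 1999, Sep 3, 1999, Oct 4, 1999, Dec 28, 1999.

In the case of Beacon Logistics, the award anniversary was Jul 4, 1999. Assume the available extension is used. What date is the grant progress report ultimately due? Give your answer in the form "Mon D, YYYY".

Moving 3 months forward from Jul 4, 1999 on the corresponding day gives Oct 4, 1999.
Oct 4, 1999 is a listed holiday, so it moves to the next business day, Oct 5, 1999 (Tuesday).
Counting 10 further business days from Oct 5, 1999 reaches Oct 19, 1999.
Oct 19, 1999 falls on a Tuesday, which is a business day, so no adjustment is needed.
The final due date is Oct 19, 1999.

Oct 19, 1999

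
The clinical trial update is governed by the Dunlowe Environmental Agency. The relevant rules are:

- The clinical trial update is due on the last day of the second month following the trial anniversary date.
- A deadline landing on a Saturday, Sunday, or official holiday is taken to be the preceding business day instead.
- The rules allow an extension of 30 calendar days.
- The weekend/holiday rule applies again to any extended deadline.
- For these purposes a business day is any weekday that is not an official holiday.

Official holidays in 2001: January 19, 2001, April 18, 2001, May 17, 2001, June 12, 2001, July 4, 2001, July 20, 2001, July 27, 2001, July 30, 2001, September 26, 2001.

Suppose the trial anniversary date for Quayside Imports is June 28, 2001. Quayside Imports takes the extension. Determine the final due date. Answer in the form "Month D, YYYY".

September 28, 2001

The second month after June 28, 2001 is August 2001, whose last day is August 31, 2001.
August 31, 2001 (Friday) is already a business day.
The 30-calendar-day extension moves the deadline from August 31, 2001 to September 30, 2001.
September 30, 2001 is a Sunday; the preceding business day is September 28, 2001 (Friday).
So the filing is due September 28, 2001.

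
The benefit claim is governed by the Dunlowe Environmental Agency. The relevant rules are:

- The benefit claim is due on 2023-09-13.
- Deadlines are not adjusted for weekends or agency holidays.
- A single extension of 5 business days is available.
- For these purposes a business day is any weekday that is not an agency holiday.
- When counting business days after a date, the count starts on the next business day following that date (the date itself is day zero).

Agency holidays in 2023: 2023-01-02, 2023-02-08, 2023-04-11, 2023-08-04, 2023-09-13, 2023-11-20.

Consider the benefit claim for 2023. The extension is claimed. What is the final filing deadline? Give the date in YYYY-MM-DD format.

2023-09-20

Start from the fixed due date, 2023-09-13.
2023-09-13 is a Wednesday; no weekend or holiday adjustment applies.
The 5-business-day extension runs from 2023-09-13 to 2023-09-20.
2023-09-20 is a Wednesday; no weekend or holiday adjustment applies.
The final due date is 2023-09-20.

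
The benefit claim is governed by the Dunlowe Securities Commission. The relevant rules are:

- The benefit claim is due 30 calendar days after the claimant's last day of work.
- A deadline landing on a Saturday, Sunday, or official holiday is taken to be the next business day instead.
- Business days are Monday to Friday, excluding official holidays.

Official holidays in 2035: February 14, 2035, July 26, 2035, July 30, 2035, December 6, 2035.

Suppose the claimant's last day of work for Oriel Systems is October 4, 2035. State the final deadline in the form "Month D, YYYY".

November 5, 2035

Adding 30 calendar days to October 4, 2035 gives November 3, 2035.
Because November 3, 2035 is a Saturday, the deadline becomes November 5, 2035 (Monday).
Deadline: November 5, 2035.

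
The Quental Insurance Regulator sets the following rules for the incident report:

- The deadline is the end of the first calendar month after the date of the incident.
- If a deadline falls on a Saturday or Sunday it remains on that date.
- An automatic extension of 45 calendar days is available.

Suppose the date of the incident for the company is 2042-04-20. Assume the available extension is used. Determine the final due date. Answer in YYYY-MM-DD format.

2042-07-15

1 month after 2042-04-20 is May 2042; that month ends on 2042-05-31.
2042-05-31 is a Saturday; no weekend or holiday adjustment applies.
Applying the 45-calendar-day extension: 2042-05-31 + 45 days = 2042-07-15.
No adjustment is made for weekends or holidays, so 2042-07-15 stands.
Deadline: 2042-07-15.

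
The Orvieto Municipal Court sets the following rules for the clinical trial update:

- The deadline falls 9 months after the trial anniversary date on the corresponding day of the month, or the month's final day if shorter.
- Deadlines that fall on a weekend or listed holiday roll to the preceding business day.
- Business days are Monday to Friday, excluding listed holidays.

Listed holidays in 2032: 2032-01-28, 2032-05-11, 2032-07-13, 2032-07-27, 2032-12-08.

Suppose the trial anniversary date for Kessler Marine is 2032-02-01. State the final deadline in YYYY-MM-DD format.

2032-11-01

Moving 9 months forward from 2032-02-01 on the corresponding day gives 2032-11-01.
2032-11-01 (Monday) is already a business day.
So the filing is due 2032-11-01.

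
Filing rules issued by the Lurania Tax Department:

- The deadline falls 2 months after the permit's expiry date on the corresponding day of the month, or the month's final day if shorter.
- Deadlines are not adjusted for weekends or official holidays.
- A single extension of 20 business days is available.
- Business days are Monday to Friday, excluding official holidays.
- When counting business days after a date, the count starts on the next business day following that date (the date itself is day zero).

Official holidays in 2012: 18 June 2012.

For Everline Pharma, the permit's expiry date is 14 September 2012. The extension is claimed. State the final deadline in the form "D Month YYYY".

12 December 2012

2 months after 14 September 2012, on the same day of the month, is 14 November 2012.
No adjustment is made for weekends or holidays, so 14 November 2012 stands.
Applying the 20-business-day extension: 20 business days after 14 November 2012 is 12 December 2012.
12 December 2012 is a Wednesday; no weekend or holiday adjustment applies.
So the filing is due 12 December 2012.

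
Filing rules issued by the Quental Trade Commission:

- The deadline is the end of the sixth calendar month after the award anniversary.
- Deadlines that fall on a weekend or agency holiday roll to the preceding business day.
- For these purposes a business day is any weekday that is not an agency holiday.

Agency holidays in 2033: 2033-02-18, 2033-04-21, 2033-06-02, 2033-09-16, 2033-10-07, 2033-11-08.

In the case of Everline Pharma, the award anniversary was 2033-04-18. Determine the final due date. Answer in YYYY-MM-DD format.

2033-10-31

6 months after 2033-04-18 falls in October 2033; the last day of that month is 2033-10-31.
2033-10-31 falls on a Monday, which is a business day, so no adjustment is needed.
So the filing is due 2033-10-31.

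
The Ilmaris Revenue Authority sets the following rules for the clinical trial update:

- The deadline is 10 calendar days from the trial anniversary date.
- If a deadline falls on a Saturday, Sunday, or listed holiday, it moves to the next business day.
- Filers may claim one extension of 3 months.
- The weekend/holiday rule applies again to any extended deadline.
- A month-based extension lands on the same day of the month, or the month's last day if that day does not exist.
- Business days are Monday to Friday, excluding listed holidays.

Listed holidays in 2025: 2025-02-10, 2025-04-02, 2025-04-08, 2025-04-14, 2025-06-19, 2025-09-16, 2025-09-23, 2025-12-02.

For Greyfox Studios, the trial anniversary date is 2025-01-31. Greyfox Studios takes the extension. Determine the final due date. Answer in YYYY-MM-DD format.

10 calendar days after 2025-01-31 is 2025-02-10.
2025-02-10 falls on a listed holiday. Rolling to the next business day gives 2025-02-11, a Tuesday.
Add 3 months to 2025-02-11: 2025-05-11.
2025-05-11 falls on a Sunday. Rolling to the next business day gives 2025-05-12, a Monday.
Deadline: 2025-05-12.

2025-05-12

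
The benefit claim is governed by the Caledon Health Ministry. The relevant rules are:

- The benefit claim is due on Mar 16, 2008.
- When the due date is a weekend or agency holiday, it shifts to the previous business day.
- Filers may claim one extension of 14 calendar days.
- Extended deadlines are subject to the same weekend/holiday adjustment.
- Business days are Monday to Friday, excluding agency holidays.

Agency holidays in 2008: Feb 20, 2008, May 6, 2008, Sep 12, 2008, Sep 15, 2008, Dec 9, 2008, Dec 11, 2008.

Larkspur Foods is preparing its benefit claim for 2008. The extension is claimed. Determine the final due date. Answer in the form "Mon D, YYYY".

The stated deadline is Mar 16, 2008.
Because Mar 16, 2008 is a Sunday, the deadline becomes Mar 14, 2008 (Friday).
With the 14-day extension, Mar 14, 2008 becomes Mar 28, 2008.
Since Mar 28, 2008 is a Friday and not a holiday, the date is unchanged.
Deadline: Mar 28, 2008.

Mar 28, 2008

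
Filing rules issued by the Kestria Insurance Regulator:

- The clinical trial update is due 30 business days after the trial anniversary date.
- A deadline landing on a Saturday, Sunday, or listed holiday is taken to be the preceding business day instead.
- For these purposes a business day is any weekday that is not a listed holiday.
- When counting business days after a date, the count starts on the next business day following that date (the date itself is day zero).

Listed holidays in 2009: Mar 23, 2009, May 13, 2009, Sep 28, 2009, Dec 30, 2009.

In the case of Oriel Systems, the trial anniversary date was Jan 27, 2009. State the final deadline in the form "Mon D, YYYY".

Starting the day after Jan 27, 2009 and counting 30 business days lands on Mar 10, 2009.
Since Mar 10, 2009 is a Tuesday and not a holiday, the date is unchanged.
Deadline: Mar 10, 2009.

Mar 10, 2009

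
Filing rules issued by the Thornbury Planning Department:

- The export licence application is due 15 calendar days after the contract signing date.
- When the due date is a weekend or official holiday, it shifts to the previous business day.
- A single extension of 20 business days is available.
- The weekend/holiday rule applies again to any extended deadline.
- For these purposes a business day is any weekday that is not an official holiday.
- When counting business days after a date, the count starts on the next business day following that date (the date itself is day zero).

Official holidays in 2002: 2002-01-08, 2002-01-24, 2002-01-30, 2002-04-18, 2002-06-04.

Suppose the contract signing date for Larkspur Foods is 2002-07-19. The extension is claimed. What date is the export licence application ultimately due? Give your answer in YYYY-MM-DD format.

2002-08-30

Trigger date 2002-07-19 + 15 calendar days = 2002-08-03.
Because 2002-08-03 is a Saturday, the deadline becomes 2002-08-02 (Friday).
The 20-business-day extension runs from 2002-08-02 to 2002-08-30.
2002-08-30 falls on a Friday, which is a business day, so no adjustment is needed.
Deadline: 2002-08-30.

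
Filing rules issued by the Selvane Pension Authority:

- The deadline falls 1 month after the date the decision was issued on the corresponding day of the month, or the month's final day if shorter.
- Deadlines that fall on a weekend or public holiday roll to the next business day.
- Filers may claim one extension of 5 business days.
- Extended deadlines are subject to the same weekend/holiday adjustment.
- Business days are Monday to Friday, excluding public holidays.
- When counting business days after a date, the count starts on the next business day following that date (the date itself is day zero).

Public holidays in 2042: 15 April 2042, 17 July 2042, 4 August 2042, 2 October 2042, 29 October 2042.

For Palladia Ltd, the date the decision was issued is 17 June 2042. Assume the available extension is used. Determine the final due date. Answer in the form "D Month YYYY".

25 July 2042

Moving 1 month forward from 17 June 2042 on the corresponding day gives 17 July 2042.
17 July 2042 falls on a listed holiday. Rolling to the next business day gives 18 July 2042, a Friday.
The 5-business-day extension runs from 18 July 2042 to 25 July 2042.
Since 25 July 2042 is a Friday and not a holiday, the date is unchanged.
Deadline: 25 July 2042.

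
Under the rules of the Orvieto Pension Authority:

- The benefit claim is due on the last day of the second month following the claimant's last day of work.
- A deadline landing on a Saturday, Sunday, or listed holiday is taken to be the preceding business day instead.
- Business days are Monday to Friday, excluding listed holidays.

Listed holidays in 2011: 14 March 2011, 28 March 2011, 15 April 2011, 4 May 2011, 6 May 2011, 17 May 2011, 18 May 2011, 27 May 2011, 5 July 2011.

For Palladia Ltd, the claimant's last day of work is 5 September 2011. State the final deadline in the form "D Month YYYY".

30 November 2011

The second month after 5 September 2011 is November 2011, whose last day is 30 November 2011.
30 November 2011 (Wednesday) is already a business day.
Deadline: 30 November 2011.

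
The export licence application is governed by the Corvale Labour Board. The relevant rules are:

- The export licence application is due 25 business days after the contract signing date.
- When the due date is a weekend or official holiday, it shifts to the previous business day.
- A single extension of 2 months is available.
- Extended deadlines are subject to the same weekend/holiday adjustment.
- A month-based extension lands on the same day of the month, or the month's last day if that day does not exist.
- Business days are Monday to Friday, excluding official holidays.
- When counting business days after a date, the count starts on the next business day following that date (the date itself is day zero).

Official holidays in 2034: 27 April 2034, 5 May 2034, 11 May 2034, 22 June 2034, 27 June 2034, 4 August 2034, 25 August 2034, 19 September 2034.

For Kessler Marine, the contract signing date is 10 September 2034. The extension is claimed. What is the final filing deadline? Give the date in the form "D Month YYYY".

15 December 2034

25 business days after 10 September 2034, excluding weekends and holidays, is 16 October 2034.
16 October 2034 is a Monday and not a listed holiday, so it stands.
The 2 months extension carries 16 October 2034 to 16 December 2034.
Because 16 December 2034 is a Saturday, the deadline becomes 15 December 2034 (Friday).
The final due date is 15 December 2034.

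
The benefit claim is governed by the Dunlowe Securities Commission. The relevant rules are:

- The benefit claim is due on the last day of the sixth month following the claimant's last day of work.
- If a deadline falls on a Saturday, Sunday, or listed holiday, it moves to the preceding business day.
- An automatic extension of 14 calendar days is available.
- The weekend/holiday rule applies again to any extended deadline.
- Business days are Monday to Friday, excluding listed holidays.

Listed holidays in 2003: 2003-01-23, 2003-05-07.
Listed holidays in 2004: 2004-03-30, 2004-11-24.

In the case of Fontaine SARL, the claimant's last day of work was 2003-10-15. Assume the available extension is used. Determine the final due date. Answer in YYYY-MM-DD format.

2004-05-14

6 months after 2003-10-15 falls in April 2004; the last day of that month is 2004-04-30.
2004-04-30 (Friday) is already a business day.
Applying the 14-calendar-day extension: 2004-04-30 + 14 days = 2004-05-14.
2004-05-14 (Friday) is already a business day.
Deadline: 2004-05-14.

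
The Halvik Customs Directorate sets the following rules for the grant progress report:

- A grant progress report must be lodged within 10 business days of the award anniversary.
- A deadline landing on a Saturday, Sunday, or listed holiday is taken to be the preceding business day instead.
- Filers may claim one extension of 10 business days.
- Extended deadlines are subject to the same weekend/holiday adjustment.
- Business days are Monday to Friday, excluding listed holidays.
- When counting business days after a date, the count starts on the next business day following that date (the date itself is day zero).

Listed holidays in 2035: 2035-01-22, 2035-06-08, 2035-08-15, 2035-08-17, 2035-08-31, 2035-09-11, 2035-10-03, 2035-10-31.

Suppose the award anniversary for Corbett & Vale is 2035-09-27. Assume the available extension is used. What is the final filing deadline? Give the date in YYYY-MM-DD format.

2035-10-26

Starting the day after 2035-09-27 and counting 10 business days lands on 2035-10-12.
2035-10-12 falls on a Friday, which is a business day, so no adjustment is needed.
Applying the 10-business-day extension: 10 business days after 2035-10-12 is 2035-10-26.
2035-10-26 falls on a Friday, which is a business day, so no adjustment is needed.
So the filing is due 2035-10-26.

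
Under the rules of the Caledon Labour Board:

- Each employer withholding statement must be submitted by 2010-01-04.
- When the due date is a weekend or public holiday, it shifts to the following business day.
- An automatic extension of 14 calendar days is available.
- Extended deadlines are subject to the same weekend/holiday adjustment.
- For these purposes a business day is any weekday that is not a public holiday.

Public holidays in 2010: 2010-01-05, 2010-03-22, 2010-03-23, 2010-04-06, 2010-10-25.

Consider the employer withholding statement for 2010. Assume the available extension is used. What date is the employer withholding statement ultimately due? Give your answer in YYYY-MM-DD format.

Start from the fixed due date, 2010-01-04.
2010-01-04 (Monday) is already a business day.
With the 14-day extension, 2010-01-04 becomes 2010-01-18.
Since 2010-01-18 is a Monday and not a holiday, the date is unchanged.
The final due date is 2010-01-18.

2010-01-18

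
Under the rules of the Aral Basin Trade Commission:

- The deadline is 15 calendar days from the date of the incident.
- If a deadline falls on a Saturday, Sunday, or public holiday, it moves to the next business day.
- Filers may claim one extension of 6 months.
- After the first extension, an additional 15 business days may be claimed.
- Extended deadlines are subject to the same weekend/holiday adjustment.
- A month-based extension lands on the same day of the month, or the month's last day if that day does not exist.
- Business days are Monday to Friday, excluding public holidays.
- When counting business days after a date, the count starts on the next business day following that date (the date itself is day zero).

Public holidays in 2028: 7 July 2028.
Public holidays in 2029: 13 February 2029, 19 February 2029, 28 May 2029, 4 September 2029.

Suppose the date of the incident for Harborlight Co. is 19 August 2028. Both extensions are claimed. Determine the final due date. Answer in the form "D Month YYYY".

15 calendar days after 19 August 2028 is 3 September 2028.
3 September 2028 is a Sunday, so it moves to the next business day, 4 September 2028 (Monday).
Applying the 6 months extension: 6 months after 4 September 2028 is 4 March 2029.
4 March 2029 is a Sunday, so it moves to the next business day, 5 March 2029 (Monday).
Counting 15 further business days from 5 March 2029 reaches 26 March 2029.
26 March 2029 is a Monday and not a listed holiday, so it stands.
The final due date is 26 March 2029.

26 March 2029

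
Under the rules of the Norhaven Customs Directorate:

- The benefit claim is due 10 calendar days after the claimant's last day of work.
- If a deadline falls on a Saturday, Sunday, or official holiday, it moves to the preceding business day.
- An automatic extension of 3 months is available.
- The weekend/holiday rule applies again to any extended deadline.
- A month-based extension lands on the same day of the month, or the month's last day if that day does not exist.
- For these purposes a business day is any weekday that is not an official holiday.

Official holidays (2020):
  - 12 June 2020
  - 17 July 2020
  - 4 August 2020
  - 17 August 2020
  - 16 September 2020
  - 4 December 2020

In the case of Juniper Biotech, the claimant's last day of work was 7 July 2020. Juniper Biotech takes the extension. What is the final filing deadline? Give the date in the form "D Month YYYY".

From 7 July 2020, 10 calendar days later is 17 July 2020.
17 July 2020 is a listed holiday, so it moves to the preceding business day, 16 July 2020 (Thursday).
Applying the 3 months extension: 3 months after 16 July 2020 is 16 October 2020.
Since 16 October 2020 is a Friday and not a holiday, the date is unchanged.
The final due date is 16 October 2020.

16 October 2020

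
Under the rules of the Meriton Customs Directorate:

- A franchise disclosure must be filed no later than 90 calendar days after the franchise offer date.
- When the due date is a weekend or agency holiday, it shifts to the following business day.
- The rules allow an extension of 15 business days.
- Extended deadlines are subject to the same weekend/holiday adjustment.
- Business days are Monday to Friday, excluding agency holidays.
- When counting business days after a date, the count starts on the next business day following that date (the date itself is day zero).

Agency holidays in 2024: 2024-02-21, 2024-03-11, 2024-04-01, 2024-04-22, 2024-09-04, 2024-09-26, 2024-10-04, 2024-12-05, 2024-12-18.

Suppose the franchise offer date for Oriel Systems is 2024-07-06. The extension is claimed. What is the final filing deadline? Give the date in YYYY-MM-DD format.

Trigger date 2024-07-06 + 90 calendar days = 2024-10-04.
2024-10-04 is a listed holiday; the next business day is 2024-10-07 (Monday).
Counting 15 further business days from 2024-10-07 reaches 2024-10-28.
2024-10-28 falls on a Monday, which is a business day, so no adjustment is needed.
So the filing is due 2024-10-28.

2024-10-28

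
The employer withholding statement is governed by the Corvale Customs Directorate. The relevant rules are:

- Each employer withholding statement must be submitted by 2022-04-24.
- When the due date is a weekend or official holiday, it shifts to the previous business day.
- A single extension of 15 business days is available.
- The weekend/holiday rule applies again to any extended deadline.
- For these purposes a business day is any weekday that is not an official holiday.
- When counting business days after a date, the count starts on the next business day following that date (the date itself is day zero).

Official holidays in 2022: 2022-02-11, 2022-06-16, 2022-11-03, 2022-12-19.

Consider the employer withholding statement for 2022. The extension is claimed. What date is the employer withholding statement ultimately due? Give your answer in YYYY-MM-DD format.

The statutory due date is 2022-04-24.
Because 2022-04-24 is a Sunday, the deadline becomes 2022-04-22 (Friday).
The 15-business-day extension runs from 2022-04-22 to 2022-05-13.
2022-05-13 (Friday) is already a business day.
The final due date is 2022-05-13.

2022-05-13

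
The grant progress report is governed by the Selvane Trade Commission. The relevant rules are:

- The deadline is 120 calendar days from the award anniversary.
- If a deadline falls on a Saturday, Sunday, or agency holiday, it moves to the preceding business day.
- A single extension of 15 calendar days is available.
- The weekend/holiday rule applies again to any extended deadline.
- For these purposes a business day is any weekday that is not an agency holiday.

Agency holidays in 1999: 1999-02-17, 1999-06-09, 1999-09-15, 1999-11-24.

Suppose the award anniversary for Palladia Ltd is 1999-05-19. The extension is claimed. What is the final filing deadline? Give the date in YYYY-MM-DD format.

1999-10-01

Adding 120 calendar days to 1999-05-19 gives 1999-09-16.
1999-09-16 is a Thursday and not a listed holiday, so it stands.
Applying the 15-calendar-day extension: 1999-09-16 + 15 days = 1999-10-01.
1999-10-01 (Friday) is already a business day.
Deadline: 1999-10-01.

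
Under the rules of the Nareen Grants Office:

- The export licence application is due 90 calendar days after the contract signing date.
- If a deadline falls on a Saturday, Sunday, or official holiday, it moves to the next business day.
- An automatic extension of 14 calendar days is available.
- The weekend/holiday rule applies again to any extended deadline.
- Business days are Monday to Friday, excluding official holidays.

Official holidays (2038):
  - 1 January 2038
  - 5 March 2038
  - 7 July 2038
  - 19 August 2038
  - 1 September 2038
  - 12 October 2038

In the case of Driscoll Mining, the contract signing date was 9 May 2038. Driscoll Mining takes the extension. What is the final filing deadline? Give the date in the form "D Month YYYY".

From 9 May 2038, 90 calendar days later is 7 August 2038.
7 August 2038 falls on a Saturday. Rolling to the next business day gives 9 August 2038, a Monday.
With the 14-day extension, 9 August 2038 becomes 23 August 2038.
23 August 2038 is a Monday and not a listed holiday, so it stands.
The final due date is 23 August 2038.

23 August 2038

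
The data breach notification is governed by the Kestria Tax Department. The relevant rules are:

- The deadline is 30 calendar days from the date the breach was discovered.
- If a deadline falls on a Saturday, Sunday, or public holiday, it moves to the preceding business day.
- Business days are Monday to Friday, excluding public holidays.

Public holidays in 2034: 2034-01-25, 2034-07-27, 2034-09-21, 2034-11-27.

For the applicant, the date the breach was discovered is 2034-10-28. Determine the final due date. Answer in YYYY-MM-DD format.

From 2034-10-28, 30 calendar days later is 2034-11-27.
Because 2034-11-27 is a listed holiday, the deadline becomes 2034-11-24 (Friday).
So the filing is due 2034-11-24.

2034-11-24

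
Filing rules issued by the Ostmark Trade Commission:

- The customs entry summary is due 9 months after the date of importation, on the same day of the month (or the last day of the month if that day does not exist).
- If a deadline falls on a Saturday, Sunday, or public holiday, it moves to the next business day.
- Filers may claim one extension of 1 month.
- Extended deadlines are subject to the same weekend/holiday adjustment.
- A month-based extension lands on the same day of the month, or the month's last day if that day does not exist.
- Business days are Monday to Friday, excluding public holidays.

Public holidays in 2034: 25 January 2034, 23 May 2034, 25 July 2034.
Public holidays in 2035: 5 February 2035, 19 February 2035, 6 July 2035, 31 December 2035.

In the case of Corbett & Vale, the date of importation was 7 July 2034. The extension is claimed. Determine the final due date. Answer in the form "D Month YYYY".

Moving 9 months forward from 7 July 2034 on the corresponding day gives 7 April 2035.
7 April 2035 is a Saturday, so it moves to the next business day, 9 April 2035 (Monday).
Applying the 1 month extension: 1 month after 9 April 2035 is 9 May 2035.
9 May 2035 (Wednesday) is already a business day.
So the filing is due 9 May 2035.

9 May 2035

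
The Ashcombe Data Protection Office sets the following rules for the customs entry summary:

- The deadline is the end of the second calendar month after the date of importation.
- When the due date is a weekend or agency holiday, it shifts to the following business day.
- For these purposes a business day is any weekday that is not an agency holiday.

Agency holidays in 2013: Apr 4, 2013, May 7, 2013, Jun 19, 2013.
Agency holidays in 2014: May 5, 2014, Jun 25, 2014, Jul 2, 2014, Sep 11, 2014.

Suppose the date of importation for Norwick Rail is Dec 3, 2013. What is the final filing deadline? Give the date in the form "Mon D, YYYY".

2 months after Dec 3, 2013 is February 2014; that month ends on Feb 28, 2014.
Feb 28, 2014 (Friday) is already a business day.
So the filing is due Feb 28, 2014.

Feb 28, 2014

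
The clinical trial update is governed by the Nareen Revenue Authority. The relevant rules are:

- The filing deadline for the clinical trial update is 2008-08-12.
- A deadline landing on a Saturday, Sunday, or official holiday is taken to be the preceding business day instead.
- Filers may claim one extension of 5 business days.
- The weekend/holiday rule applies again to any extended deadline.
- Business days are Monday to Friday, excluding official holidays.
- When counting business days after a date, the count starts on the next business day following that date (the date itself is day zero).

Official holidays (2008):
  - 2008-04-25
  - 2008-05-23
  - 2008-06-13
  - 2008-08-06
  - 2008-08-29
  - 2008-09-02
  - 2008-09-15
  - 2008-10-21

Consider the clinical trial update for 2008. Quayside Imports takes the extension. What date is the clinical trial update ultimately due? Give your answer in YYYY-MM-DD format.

The stated deadline is 2008-08-12.
2008-08-12 (Tuesday) is already a business day.
The 5-business-day extension runs from 2008-08-12 to 2008-08-19.
2008-08-19 is a Tuesday and not a listed holiday, so it stands.
So the filing is due 2008-08-19.

2008-08-19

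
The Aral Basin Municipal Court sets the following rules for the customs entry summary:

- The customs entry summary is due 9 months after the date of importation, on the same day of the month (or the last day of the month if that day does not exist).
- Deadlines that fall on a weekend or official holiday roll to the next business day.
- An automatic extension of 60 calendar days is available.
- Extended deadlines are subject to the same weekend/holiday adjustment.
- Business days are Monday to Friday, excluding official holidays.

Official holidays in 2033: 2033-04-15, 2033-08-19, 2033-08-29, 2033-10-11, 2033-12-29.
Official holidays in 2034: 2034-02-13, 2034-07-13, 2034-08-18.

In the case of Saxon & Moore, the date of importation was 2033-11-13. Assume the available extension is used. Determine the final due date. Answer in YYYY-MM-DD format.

Moving 9 months forward from 2033-11-13 on the corresponding day gives 2034-08-13.
2034-08-13 is a Sunday; the next business day is 2034-08-14 (Monday).
Applying the 60-calendar-day extension: 2034-08-14 + 60 days = 2034-10-13.
Since 2034-10-13 is a Friday and not a holiday, the date is unchanged.
The final due date is 2034-10-13.

2034-10-13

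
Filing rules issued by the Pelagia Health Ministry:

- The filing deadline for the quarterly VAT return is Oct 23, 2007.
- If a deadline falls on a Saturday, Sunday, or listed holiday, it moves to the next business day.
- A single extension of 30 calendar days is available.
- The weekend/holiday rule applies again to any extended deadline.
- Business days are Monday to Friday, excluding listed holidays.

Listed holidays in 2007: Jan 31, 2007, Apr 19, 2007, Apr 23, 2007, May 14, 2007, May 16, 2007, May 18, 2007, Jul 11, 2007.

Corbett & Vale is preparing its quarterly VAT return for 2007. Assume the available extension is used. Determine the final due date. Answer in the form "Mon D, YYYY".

Nov 22, 2007

Start from the fixed due date, Oct 23, 2007.
Oct 23, 2007 (Tuesday) is already a business day.
The 30-calendar-day extension moves the deadline from Oct 23, 2007 to Nov 22, 2007.
Since Nov 22, 2007 is a Thursday and not a holiday, the date is unchanged.
So the filing is due Nov 22, 2007.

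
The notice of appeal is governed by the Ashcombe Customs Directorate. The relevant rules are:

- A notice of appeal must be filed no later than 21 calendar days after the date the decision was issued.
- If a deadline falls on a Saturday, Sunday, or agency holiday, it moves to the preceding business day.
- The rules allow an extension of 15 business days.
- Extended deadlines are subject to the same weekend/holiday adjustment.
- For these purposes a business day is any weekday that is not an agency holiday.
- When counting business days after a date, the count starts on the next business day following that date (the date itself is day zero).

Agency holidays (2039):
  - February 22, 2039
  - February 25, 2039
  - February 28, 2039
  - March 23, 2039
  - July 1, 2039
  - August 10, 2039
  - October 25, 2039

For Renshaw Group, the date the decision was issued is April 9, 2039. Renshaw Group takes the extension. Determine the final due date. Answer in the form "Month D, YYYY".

May 20, 2039

Trigger date April 9, 2039 + 21 calendar days = April 30, 2039.
April 30, 2039 falls on a Saturday. Rolling to the preceding business day gives April 29, 2039, a Friday.
The 15-business-day extension runs from April 29, 2039 to May 20, 2039.
May 20, 2039 is a Friday and not a listed holiday, so it stands.
The final due date is May 20, 2039.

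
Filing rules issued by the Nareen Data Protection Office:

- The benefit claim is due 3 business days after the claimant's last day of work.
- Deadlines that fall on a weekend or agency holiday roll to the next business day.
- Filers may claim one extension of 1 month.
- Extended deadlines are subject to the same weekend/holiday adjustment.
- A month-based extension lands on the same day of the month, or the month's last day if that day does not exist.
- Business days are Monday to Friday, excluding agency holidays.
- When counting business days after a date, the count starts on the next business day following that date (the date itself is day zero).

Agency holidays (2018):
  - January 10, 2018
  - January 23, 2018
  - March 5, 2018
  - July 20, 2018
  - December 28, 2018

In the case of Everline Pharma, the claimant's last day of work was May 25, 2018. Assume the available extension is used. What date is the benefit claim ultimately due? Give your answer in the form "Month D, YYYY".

July 2, 2018

3 business days after May 25, 2018, excluding weekends and holidays, is May 30, 2018.
May 30, 2018 falls on a Wednesday, which is a business day, so no adjustment is needed.
The 1 month extension carries May 30, 2018 to June 30, 2018.
June 30, 2018 is a Saturday, so it moves to the next business day, July 2, 2018 (Monday).
Deadline: July 2, 2018.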